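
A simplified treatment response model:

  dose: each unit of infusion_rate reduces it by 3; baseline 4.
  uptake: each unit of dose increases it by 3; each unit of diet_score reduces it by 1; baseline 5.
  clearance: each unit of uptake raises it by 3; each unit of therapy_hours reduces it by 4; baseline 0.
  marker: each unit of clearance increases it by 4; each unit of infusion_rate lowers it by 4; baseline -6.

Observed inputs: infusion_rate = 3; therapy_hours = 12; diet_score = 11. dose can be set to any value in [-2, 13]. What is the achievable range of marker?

-354 to 186

Intervening on dose fixes its value directly, overriding its dependence on infusion_rate.
Substituting into the uptake equation gives uptake = 3*dose - 6.
So clearance = 9*dose - 66.
Substituting into the marker equation gives marker = 36*dose - 282.
Linear in dose, so extremes are at the endpoints: dose = -2 gives marker = -354; dose = 13 gives marker = 186.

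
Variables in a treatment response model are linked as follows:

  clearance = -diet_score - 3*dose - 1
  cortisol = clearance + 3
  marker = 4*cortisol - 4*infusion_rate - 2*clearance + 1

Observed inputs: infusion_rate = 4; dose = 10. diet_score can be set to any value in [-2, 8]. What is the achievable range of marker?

-81 to -61

Substituting into the clearance equation gives clearance = -diet_score - 31.
Substituting into the cortisol equation gives cortisol = -diet_score - 28.
Substituting into the marker equation gives marker = -2*diet_score - 65.
Linear in diet_score, so extremes are at the endpoints: diet_score = -2 gives marker = -61; diet_score = 8 gives marker = -81.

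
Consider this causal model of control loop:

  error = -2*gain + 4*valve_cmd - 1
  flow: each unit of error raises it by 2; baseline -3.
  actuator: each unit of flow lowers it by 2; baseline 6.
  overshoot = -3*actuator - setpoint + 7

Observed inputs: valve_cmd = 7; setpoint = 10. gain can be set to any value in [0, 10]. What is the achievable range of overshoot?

Substituting into the error equation gives error = -2*gain + 27.
So flow = -4*gain + 51.
So actuator = 8*gain - 96.
overshoot becomes -24*gain + 285.
Linear in gain, so extremes are at the endpoints: gain = 0 gives overshoot = 285; gain = 10 gives overshoot = 45.

45 to 285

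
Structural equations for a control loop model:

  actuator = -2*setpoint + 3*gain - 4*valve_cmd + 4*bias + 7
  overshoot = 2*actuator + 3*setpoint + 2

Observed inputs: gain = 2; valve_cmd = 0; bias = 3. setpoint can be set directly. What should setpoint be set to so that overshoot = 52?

Substituting into the actuator equation gives actuator = -2*setpoint + 25.
Substituting into the overshoot equation gives overshoot = -setpoint + 52.
Solve -setpoint + 52 = 52: setpoint = (52 - 52) / -1 = 0.

setpoint = 0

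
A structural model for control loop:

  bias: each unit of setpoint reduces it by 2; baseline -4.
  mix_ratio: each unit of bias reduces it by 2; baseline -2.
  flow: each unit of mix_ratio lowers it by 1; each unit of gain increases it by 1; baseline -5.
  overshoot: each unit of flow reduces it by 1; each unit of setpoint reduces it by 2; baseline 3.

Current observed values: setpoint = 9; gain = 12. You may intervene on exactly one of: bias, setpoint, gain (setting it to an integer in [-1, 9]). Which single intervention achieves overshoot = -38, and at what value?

set bias = 7

Intervening on bias: with other inputs at their observed values, overshoot = -2*bias - 24. Solving for -38 gives bias = 7, within [-1, 9].
Intervening on setpoint: overshoot = 2*setpoint + 2. Reaching -38 requires setpoint = -20, outside [-1, 9].
Intervening on gain: overshoot = -gain + 32. Reaching -38 requires gain = 70, outside [-1, 9].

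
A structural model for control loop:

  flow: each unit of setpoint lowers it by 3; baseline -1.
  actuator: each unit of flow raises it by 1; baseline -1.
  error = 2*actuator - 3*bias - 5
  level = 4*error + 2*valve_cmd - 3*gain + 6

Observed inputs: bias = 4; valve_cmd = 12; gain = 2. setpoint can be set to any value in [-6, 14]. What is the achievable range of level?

Substituting into the actuator equation gives actuator = -3*setpoint - 2.
Substituting into the error equation gives error = -6*setpoint - 21.
So level = -24*setpoint - 60.
Linear in setpoint, so extremes are at the endpoints: setpoint = -6 gives level = 84; setpoint = 14 gives level = -396.

-396 to 84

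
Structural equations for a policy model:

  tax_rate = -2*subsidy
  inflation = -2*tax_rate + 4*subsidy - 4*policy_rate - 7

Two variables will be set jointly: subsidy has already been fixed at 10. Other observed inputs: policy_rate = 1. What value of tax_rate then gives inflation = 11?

With subsidy held at 10:
Intervening on tax_rate fixes its value directly, overriding its dependence on subsidy.
Substituting into the inflation equation gives inflation = -2*tax_rate + 29.
Solve -2*tax_rate + 29 = 11: tax_rate = (11 - 29) / -2 = 9.

tax_rate = 9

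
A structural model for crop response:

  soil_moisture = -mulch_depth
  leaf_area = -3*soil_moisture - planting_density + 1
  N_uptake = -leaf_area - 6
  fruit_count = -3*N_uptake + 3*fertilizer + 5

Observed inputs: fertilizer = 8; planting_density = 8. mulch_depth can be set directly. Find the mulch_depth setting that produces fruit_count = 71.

Substituting into the leaf_area equation gives leaf_area = 3*mulch_depth - 7.
Substituting into the N_uptake equation gives N_uptake = -3*mulch_depth + 1.
Substituting into the fruit_count equation gives fruit_count = 9*mulch_depth + 26.
Solve 9*mulch_depth + 26 = 71: mulch_depth = (71 - 26) / 9 = 5.

mulch_depth = 5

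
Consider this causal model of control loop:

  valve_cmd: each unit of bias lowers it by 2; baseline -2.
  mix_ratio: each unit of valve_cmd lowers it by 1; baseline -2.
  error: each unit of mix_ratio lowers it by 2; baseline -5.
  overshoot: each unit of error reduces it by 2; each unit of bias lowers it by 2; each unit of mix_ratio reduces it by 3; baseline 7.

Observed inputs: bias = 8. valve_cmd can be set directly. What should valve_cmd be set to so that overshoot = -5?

Intervening on valve_cmd fixes its value directly, overriding its dependence on bias.
Substituting into the error equation gives error = 2*valve_cmd - 1.
This gives overshoot = -valve_cmd - 1.
Solve -valve_cmd - 1 = -5: valve_cmd = (-5 + 1) / -1 = 4.

valve_cmd = 4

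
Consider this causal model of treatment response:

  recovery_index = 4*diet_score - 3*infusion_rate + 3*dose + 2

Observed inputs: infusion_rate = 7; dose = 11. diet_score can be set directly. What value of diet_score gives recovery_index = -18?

diet_score = -8

Substituting into the recovery_index equation gives recovery_index = 4*diet_score + 14.
Solve 4*diet_score + 14 = -18: diet_score = (-18 - 14) / 4 = -8.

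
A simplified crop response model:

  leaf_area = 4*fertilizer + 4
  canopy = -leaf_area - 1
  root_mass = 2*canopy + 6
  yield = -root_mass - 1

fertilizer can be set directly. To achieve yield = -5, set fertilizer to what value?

Substituting into the canopy equation gives canopy = -4*fertilizer - 5.
Substituting into the root_mass equation gives root_mass = -8*fertilizer - 4.
yield becomes 8*fertilizer + 3.
Solve 8*fertilizer + 3 = -5: fertilizer = (-5 - 3) / 8 = -1.

fertilizer = -1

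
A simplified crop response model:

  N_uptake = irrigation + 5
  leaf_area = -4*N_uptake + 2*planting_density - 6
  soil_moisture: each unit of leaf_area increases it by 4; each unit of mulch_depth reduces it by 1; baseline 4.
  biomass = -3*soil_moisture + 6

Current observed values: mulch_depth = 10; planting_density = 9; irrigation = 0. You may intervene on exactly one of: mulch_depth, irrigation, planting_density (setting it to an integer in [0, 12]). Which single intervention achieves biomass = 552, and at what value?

set irrigation = 9

Intervening on mulch_depth: biomass = 3*mulch_depth + 90. Reaching 552 requires mulch_depth = 154, outside [0, 12].
Intervening on irrigation: with other inputs at their observed values, biomass = 48*irrigation + 120. Solving for 552 gives irrigation = 9, within [0, 12].
Intervening on planting_density: biomass = -24*planting_density + 336. Reaching 552 requires planting_density = -9, outside [0, 12].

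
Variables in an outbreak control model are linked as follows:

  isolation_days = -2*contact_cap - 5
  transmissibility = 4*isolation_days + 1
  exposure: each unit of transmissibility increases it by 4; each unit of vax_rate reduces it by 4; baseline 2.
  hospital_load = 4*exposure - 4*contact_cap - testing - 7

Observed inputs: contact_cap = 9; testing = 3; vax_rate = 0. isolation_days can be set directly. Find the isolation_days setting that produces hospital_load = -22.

isolation_days = 0

Intervening on isolation_days fixes its value directly, overriding its dependence on contact_cap.
Substituting into the exposure equation gives exposure = 16*isolation_days + 6.
Substituting into the hospital_load equation gives hospital_load = 64*isolation_days - 22.
Solve 64*isolation_days - 22 = -22: isolation_days = (-22 + 22) / 64 = 0.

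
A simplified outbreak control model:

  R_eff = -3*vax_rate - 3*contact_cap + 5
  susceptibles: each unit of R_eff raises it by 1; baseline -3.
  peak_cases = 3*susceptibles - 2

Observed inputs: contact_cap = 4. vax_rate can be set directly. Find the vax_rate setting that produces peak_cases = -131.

Substituting into the R_eff equation gives R_eff = -3*vax_rate - 7.
This gives susceptibles = -3*vax_rate - 10.
Substituting into the peak_cases equation gives peak_cases = -9*vax_rate - 32.
Solve -9*vax_rate - 32 = -131: vax_rate = (-131 + 32) / -9 = 11.

vax_rate = 11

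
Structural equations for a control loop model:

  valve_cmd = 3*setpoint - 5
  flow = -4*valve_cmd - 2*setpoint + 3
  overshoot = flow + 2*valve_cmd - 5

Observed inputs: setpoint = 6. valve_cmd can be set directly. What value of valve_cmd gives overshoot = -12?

Intervening on valve_cmd fixes its value directly, overriding its dependence on setpoint.
Substituting into the flow equation gives flow = -4*valve_cmd - 9.
This gives overshoot = -2*valve_cmd - 14.
Solve -2*valve_cmd - 14 = -12: valve_cmd = (-12 + 14) / -2 = -1.

valve_cmd = -1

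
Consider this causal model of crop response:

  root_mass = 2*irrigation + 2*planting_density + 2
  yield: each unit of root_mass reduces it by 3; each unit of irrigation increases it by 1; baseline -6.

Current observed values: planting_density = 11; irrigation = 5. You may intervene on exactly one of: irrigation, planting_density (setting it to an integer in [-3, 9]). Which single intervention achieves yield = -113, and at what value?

Intervening on irrigation: with other inputs at their observed values, yield = -5*irrigation - 78. Solving for -113 gives irrigation = 7, within [-3, 9].
Intervening on planting_density: yield = -6*planting_density - 37. Reaching -113 requires planting_density = 38/3, not an integer.

set irrigation = 7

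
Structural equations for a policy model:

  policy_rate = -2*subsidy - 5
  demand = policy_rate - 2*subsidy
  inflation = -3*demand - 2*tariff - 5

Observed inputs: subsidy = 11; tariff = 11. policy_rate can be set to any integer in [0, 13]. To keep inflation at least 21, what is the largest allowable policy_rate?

Intervening on policy_rate fixes its value directly, overriding its dependence on subsidy.
Substituting into the demand equation gives demand = policy_rate - 22.
So inflation = -3*policy_rate + 39.
Require -3*policy_rate + 39 ≥ 21, so policy_rate ≤ 6.
The largest integer in [0, 13] satisfying this is 6.

policy_rate = 6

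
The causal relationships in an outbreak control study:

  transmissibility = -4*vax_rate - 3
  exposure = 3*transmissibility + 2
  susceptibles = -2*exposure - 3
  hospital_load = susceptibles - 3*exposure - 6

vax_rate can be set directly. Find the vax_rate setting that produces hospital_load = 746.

Substituting into the exposure equation gives exposure = -12*vax_rate - 7.
So susceptibles = 24*vax_rate + 11.
Substituting into the hospital_load equation gives hospital_load = 60*vax_rate + 26.
Solve 60*vax_rate + 26 = 746: vax_rate = (746 - 26) / 60 = 12.

vax_rate = 12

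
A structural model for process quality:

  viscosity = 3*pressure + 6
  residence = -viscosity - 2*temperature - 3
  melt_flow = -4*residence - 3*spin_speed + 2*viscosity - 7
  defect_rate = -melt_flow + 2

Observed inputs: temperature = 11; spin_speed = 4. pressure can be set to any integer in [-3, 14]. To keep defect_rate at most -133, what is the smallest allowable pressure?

Substituting into the residence equation gives residence = -3*pressure - 31.
melt_flow becomes 18*pressure + 117.
So defect_rate = -18*pressure - 115.
Require -18*pressure - 115 ≤ -133, so pressure ≥ 1.
The smallest integer in [-3, 14] satisfying this is 1.

pressure = 1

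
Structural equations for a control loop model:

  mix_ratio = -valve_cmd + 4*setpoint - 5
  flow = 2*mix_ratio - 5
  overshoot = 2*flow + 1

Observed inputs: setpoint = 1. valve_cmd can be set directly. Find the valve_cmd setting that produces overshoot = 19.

valve_cmd = -8

Substituting into the mix_ratio equation gives mix_ratio = -valve_cmd - 1.
This gives flow = -2*valve_cmd - 7.
Substituting into the overshoot equation gives overshoot = -4*valve_cmd - 13.
Solve -4*valve_cmd - 13 = 19: valve_cmd = (19 + 13) / -4 = -8.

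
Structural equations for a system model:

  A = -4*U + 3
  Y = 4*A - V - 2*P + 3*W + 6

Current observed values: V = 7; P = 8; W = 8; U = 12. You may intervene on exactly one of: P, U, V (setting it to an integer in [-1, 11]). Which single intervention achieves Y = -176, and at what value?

Intervening on P: Y = -2*P - 157. Reaching -176 requires P = 19/2, not an integer.
Intervening on U: Y = -16*U + 19. Reaching -176 requires U = 195/16, not an integer.
Intervening on V: with other inputs at their observed values, Y = -V - 166. Solving for -176 gives V = 10, within [-1, 11].

set V = 10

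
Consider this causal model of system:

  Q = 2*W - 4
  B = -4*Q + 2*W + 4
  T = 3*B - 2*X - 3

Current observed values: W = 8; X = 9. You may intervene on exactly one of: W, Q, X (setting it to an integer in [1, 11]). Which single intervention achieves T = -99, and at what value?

set X = 6

Intervening on W: T = -18*W + 39. Reaching -99 requires W = 23/3, not an integer.
Intervening on Q: T = -12*Q + 39. Reaching -99 requires Q = 23/2, not an integer.
Intervening on X: with other inputs at their observed values, T = -2*X - 87. Solving for -99 gives X = 6, within [1, 11].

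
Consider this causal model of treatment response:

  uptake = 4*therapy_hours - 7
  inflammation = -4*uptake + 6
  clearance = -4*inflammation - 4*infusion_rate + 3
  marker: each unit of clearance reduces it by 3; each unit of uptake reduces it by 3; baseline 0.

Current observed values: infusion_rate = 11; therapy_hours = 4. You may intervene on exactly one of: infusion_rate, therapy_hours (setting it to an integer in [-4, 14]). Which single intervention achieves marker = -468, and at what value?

Intervening on infusion_rate: marker = 12*infusion_rate - 396. Reaching -468 requires infusion_rate = -6, outside [-4, 14].
Intervening on therapy_hours: with other inputs at their observed values, marker = -204*therapy_hours + 552. Solving for -468 gives therapy_hours = 5, within [-4, 14].

set therapy_hours = 5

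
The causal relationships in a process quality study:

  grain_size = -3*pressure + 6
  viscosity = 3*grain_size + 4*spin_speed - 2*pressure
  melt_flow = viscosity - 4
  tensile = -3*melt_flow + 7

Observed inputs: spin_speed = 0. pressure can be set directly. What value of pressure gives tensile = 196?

pressure = 7

Substituting into the viscosity equation gives viscosity = -11*pressure + 18.
Substituting into the melt_flow equation gives melt_flow = -11*pressure + 14.
tensile becomes 33*pressure - 35.
Solve 33*pressure - 35 = 196: pressure = (196 + 35) / 33 = 7.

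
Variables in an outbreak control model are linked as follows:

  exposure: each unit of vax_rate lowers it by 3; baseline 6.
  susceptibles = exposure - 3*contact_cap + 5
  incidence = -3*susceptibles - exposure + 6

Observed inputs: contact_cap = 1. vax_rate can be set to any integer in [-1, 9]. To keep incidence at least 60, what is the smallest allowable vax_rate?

Substituting into the susceptibles equation gives susceptibles = -3*vax_rate + 8.
So incidence = 12*vax_rate - 24.
Require 12*vax_rate - 24 ≥ 60, so vax_rate ≥ 7.
The smallest integer in [-1, 9] satisfying this is 7.

vax_rate = 7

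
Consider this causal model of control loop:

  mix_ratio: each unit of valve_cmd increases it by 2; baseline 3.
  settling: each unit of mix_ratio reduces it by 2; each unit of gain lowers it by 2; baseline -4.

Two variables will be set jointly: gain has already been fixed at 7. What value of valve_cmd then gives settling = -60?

valve_cmd = 9

With gain held at 7:
Substituting into the settling equation gives settling = -4*valve_cmd - 24.
Solve -4*valve_cmd - 24 = -60: valve_cmd = (-60 + 24) / -4 = 9.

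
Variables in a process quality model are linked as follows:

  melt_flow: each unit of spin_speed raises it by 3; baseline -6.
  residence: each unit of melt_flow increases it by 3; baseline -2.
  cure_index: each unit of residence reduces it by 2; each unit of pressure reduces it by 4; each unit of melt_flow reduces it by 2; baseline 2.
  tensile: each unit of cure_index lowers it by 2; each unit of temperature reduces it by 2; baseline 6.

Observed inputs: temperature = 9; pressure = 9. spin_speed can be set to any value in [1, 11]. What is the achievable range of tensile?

0 to 480

Substituting into the residence equation gives residence = 9*spin_speed - 20.
Substituting into the cure_index equation gives cure_index = -24*spin_speed + 18.
Substituting into the tensile equation gives tensile = 48*spin_speed - 48.
Linear in spin_speed, so extremes are at the endpoints: spin_speed = 1 gives tensile = 0; spin_speed = 11 gives tensile = 480.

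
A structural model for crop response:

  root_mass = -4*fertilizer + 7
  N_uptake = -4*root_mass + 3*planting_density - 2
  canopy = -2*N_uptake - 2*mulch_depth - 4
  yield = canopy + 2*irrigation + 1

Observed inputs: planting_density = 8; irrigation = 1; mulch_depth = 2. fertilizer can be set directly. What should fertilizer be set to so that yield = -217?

Substituting into the N_uptake equation gives N_uptake = 16*fertilizer - 6.
Substituting into the canopy equation gives canopy = -32*fertilizer + 4.
yield becomes -32*fertilizer + 7.
Solve -32*fertilizer + 7 = -217: fertilizer = (-217 - 7) / -32 = 7.

fertilizer = 7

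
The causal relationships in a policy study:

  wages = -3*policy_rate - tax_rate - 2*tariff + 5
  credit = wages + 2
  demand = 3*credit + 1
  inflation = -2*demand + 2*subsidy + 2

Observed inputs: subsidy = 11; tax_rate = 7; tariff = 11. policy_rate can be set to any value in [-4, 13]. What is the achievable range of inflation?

Substituting into the wages equation gives wages = -3*policy_rate - 24.
credit becomes -3*policy_rate - 22.
So demand = -9*policy_rate - 65.
Substituting into the inflation equation gives inflation = 18*policy_rate + 154.
Linear in policy_rate, so extremes are at the endpoints: policy_rate = -4 gives inflation = 82; policy_rate = 13 gives inflation = 388.

82 to 388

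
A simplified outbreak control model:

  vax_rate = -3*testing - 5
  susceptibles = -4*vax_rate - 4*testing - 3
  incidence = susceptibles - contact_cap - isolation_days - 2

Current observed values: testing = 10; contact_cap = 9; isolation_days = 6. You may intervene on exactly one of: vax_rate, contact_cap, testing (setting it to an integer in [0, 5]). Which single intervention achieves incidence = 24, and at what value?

Intervening on vax_rate: incidence = -4*vax_rate - 60. Reaching 24 requires vax_rate = -21, outside [0, 5].
Intervening on contact_cap: incidence = -contact_cap + 89. Reaching 24 requires contact_cap = 65, outside [0, 5].
Intervening on testing: with other inputs at their observed values, incidence = 8*testing. Solving for 24 gives testing = 3, within [0, 5].

set testing = 3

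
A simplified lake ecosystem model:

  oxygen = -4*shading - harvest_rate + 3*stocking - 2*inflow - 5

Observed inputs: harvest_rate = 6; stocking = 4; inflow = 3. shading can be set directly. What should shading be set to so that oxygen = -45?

Substituting into the oxygen equation gives oxygen = -4*shading - 5.
Solve -4*shading - 5 = -45: shading = (-45 + 5) / -4 = 10.

shading = 10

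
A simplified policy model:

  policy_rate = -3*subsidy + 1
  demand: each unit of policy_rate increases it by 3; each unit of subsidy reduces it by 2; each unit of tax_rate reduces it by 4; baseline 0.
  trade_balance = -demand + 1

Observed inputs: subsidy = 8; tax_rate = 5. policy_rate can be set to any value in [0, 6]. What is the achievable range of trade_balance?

19 to 37

Intervening on policy_rate fixes its value directly, overriding its dependence on subsidy.
Substituting into the demand equation gives demand = 3*policy_rate - 36.
Substituting into the trade_balance equation gives trade_balance = -3*policy_rate + 37.
Linear in policy_rate, so extremes are at the endpoints: policy_rate = 0 gives trade_balance = 37; policy_rate = 6 gives trade_balance = 19.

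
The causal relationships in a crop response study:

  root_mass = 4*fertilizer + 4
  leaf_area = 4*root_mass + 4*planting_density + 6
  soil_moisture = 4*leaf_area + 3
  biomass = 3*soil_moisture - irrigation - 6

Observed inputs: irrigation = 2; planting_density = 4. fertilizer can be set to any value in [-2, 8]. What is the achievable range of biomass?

73 to 1993

Substituting into the leaf_area equation gives leaf_area = 16*fertilizer + 38.
So soil_moisture = 64*fertilizer + 155.
Substituting into the biomass equation gives biomass = 192*fertilizer + 457.
Linear in fertilizer, so extremes are at the endpoints: fertilizer = -2 gives biomass = 73; fertilizer = 8 gives biomass = 1993.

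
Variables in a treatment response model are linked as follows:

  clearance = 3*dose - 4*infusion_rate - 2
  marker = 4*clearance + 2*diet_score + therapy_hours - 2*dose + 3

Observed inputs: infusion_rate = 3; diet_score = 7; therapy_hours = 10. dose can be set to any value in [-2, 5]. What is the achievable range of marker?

Substituting into the clearance equation gives clearance = 3*dose - 14.
Substituting into the marker equation gives marker = 10*dose - 29.
Linear in dose, so extremes are at the endpoints: dose = -2 gives marker = -49; dose = 5 gives marker = 21.

-49 to 21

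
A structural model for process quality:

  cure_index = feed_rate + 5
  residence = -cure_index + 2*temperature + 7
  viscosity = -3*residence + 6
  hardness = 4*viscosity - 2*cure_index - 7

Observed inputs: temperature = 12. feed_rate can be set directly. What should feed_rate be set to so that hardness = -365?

feed_rate = -6

Substituting into the residence equation gives residence = -feed_rate + 26.
This gives viscosity = 3*feed_rate - 72.
Substituting into the hardness equation gives hardness = 10*feed_rate - 305.
Solve 10*feed_rate - 305 = -365: feed_rate = (-365 + 305) / 10 = -6.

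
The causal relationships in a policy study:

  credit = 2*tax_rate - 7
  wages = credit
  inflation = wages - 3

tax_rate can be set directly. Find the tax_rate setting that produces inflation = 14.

Substituting into the wages equation gives wages = 2*tax_rate - 7.
inflation becomes 2*tax_rate - 10.
Solve 2*tax_rate - 10 = 14: tax_rate = (14 + 10) / 2 = 12.

tax_rate = 12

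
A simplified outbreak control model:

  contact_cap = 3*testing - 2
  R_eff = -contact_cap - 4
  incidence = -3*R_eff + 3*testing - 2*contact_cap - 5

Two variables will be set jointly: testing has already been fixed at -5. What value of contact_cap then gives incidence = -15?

contact_cap = -7

With testing held at -5:
Intervening on contact_cap fixes its value directly, overriding its dependence on testing.
Substituting into the incidence equation gives incidence = contact_cap - 8.
Solve contact_cap - 8 = -15: contact_cap = (-15 + 8) / 1 = -7.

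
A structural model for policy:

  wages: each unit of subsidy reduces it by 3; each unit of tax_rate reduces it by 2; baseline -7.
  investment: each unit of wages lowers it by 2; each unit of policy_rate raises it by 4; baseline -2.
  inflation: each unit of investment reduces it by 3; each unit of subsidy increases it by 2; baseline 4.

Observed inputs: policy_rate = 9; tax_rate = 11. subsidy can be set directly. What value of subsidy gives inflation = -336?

Substituting into the wages equation gives wages = -3*subsidy - 29.
Substituting into the investment equation gives investment = 6*subsidy + 92.
inflation becomes -16*subsidy - 272.
Solve -16*subsidy - 272 = -336: subsidy = (-336 + 272) / -16 = 4.

subsidy = 4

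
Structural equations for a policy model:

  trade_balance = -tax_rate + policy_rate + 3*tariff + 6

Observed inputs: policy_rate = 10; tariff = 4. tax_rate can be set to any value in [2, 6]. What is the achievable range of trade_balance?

22 to 26

Substituting into the trade_balance equation gives trade_balance = -tax_rate + 28.
Linear in tax_rate, so extremes are at the endpoints: tax_rate = 2 gives trade_balance = 26; tax_rate = 6 gives trade_balance = 22.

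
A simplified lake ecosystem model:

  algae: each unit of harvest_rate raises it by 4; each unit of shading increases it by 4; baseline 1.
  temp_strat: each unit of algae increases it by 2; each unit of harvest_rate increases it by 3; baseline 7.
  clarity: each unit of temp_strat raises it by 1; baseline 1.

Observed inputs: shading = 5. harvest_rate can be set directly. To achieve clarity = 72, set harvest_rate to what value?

Substituting into the algae equation gives algae = 4*harvest_rate + 21.
Substituting into the temp_strat equation gives temp_strat = 11*harvest_rate + 49.
So clarity = 11*harvest_rate + 50.
Solve 11*harvest_rate + 50 = 72: harvest_rate = (72 - 50) / 11 = 2.

harvest_rate = 2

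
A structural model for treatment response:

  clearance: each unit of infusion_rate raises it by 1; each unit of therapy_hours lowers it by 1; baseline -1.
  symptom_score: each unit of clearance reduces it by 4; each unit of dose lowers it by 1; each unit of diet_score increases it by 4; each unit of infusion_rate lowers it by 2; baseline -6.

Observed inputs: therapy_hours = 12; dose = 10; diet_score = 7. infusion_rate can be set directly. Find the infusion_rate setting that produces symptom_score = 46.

Substituting into the clearance equation gives clearance = infusion_rate - 13.
This gives symptom_score = -6*infusion_rate + 64.
Solve -6*infusion_rate + 64 = 46: infusion_rate = (46 - 64) / -6 = 3.

infusion_rate = 3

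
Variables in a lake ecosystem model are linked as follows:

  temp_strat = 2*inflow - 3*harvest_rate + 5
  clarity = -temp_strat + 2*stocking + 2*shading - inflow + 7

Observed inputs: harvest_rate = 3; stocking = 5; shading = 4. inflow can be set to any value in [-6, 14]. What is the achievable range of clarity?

Substituting into the temp_strat equation gives temp_strat = 2*inflow - 4.
Substituting into the clarity equation gives clarity = -3*inflow + 29.
Linear in inflow, so extremes are at the endpoints: inflow = -6 gives clarity = 47; inflow = 14 gives clarity = -13.

-13 to 47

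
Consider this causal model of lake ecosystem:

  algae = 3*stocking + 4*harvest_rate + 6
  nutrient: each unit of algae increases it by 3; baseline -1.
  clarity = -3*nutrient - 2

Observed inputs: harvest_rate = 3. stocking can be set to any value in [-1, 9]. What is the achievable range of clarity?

Substituting into the algae equation gives algae = 3*stocking + 18.
Substituting into the nutrient equation gives nutrient = 9*stocking + 53.
Substituting into the clarity equation gives clarity = -27*stocking - 161.
Linear in stocking, so extremes are at the endpoints: stocking = -1 gives clarity = -134; stocking = 9 gives clarity = -404.

-404 to -134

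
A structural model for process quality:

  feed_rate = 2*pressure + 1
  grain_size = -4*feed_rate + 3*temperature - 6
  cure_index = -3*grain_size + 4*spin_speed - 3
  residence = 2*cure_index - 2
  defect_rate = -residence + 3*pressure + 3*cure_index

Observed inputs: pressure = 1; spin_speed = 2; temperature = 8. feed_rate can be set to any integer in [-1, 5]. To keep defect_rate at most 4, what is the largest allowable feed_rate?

feed_rate = 4

Intervening on feed_rate fixes its value directly, overriding its dependence on pressure.
Substituting into the grain_size equation gives grain_size = -4*feed_rate + 18.
So cure_index = 12*feed_rate - 49.
Substituting into the residence equation gives residence = 24*feed_rate - 100.
So defect_rate = 12*feed_rate - 44.
Require 12*feed_rate - 44 ≤ 4, so feed_rate ≤ 4.
The largest integer in [-1, 5] satisfying this is 4.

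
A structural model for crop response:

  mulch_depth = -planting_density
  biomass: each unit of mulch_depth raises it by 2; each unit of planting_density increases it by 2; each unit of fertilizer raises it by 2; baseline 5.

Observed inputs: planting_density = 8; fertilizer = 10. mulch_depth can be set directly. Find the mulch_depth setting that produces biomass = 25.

Intervening on mulch_depth fixes its value directly, overriding its dependence on planting_density.
Substituting into the biomass equation gives biomass = 2*mulch_depth + 41.
Solve 2*mulch_depth + 41 = 25: mulch_depth = (25 - 41) / 2 = -8.

mulch_depth = -8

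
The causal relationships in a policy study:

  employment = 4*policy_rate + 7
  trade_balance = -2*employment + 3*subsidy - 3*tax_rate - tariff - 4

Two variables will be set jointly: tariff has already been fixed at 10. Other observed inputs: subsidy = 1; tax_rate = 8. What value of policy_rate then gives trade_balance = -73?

With tariff held at 10:
Substituting into the trade_balance equation gives trade_balance = -8*policy_rate - 49.
Solve -8*policy_rate - 49 = -73: policy_rate = (-73 + 49) / -8 = 3.

policy_rate = 3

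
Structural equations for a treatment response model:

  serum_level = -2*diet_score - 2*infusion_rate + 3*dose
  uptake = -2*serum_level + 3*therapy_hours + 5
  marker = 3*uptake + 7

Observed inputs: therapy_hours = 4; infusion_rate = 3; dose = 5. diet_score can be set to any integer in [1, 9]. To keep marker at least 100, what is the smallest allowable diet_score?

diet_score = 8

Substituting into the serum_level equation gives serum_level = -2*diet_score + 9.
This gives uptake = 4*diet_score - 1.
Substituting into the marker equation gives marker = 12*diet_score + 4.
Require 12*diet_score + 4 ≥ 100, so diet_score ≥ 8.
The smallest integer in [1, 9] satisfying this is 8.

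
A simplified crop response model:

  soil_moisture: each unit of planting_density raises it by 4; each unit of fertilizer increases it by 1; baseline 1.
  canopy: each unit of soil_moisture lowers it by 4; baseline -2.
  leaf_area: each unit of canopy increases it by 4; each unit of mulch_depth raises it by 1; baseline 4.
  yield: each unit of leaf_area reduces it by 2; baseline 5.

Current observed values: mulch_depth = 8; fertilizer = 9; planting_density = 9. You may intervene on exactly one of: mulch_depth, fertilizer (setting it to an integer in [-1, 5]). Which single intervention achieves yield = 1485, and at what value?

set mulch_depth = 0

Intervening on mulch_depth: with other inputs at their observed values, yield = -2*mulch_depth + 1485. Solving for 1485 gives mulch_depth = 0, within [-1, 5].
Intervening on fertilizer: yield = 32*fertilizer + 1181. Reaching 1485 requires fertilizer = 19/2, not an integer.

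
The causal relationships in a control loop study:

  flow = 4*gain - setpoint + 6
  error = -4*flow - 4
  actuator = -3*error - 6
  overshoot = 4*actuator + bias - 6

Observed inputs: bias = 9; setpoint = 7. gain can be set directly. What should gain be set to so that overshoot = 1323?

Substituting into the flow equation gives flow = 4*gain - 1.
So error = -16*gain.
This gives actuator = 48*gain - 6.
This gives overshoot = 192*gain - 21.
Solve 192*gain - 21 = 1323: gain = (1323 + 21) / 192 = 7.

gain = 7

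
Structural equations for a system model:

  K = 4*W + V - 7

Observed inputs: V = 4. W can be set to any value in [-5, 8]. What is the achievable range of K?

Substituting into the K equation gives K = 4*W - 3.
Linear in W, so extremes are at the endpoints: W = -5 gives K = -23; W = 8 gives K = 29.

-23 to 29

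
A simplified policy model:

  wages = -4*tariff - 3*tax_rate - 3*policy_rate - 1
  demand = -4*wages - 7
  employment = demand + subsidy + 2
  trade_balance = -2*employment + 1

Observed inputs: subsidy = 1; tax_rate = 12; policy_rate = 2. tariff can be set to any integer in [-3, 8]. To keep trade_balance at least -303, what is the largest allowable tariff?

Substituting into the wages equation gives wages = -4*tariff - 43.
Substituting into the demand equation gives demand = 16*tariff + 165.
employment becomes 16*tariff + 168.
So trade_balance = -32*tariff - 335.
Require -32*tariff - 335 ≥ -303, so tariff ≤ -1.
The largest integer in [-3, 8] satisfying this is -1.

tariff = -1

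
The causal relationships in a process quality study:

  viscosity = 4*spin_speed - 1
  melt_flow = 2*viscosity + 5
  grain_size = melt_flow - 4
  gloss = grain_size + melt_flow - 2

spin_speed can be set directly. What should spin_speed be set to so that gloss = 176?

spin_speed = 11

Substituting into the melt_flow equation gives melt_flow = 8*spin_speed + 3.
Substituting into the grain_size equation gives grain_size = 8*spin_speed - 1.
Substituting into the gloss equation gives gloss = 16*spin_speed.
Solve 16*spin_speed = 176: spin_speed = 176 / 16 = 11.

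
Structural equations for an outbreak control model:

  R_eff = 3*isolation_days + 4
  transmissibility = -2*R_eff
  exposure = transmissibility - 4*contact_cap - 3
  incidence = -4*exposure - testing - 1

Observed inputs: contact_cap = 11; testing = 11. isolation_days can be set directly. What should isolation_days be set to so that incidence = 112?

Substituting into the transmissibility equation gives transmissibility = -6*isolation_days - 8.
exposure becomes -6*isolation_days - 55.
This gives incidence = 24*isolation_days + 208.
Solve 24*isolation_days + 208 = 112: isolation_days = (112 - 208) / 24 = -4.

isolation_days = -4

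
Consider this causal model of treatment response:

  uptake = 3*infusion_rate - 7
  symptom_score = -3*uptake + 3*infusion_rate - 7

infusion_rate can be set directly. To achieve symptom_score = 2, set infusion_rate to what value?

infusion_rate = 2

Substituting into the symptom_score equation gives symptom_score = -6*infusion_rate + 14.
Solve -6*infusion_rate + 14 = 2: infusion_rate = (2 - 14) / -6 = 2.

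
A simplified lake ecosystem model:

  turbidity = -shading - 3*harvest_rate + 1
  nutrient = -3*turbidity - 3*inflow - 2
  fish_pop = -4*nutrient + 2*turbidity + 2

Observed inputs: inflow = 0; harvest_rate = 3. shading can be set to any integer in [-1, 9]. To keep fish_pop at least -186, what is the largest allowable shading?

Substituting into the turbidity equation gives turbidity = -shading - 8.
nutrient becomes 3*shading + 22.
Substituting into the fish_pop equation gives fish_pop = -14*shading - 102.
Require -14*shading - 102 ≥ -186, so shading ≤ 6.
The largest integer in [-1, 9] satisfying this is 6.

shading = 6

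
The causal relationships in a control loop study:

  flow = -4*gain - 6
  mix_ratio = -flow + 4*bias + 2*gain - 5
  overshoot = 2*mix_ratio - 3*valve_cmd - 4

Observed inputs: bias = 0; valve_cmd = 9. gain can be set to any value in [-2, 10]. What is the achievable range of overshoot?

Substituting into the mix_ratio equation gives mix_ratio = 6*gain + 1.
Substituting into the overshoot equation gives overshoot = 12*gain - 29.
Linear in gain, so extremes are at the endpoints: gain = -2 gives overshoot = -53; gain = 10 gives overshoot = 91.

-53 to 91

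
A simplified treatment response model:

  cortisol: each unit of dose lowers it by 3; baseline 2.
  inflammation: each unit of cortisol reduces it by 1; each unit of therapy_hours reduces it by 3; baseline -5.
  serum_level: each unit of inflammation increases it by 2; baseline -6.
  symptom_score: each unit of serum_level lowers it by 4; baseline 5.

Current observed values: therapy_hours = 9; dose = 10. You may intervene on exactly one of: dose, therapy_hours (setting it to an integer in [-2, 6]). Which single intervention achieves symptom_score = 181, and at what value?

Intervening on dose: with other inputs at their observed values, symptom_score = -24*dose + 301. Solving for 181 gives dose = 5, within [-2, 6].
Intervening on therapy_hours: symptom_score = 24*therapy_hours - 155. Reaching 181 requires therapy_hours = 14, outside [-2, 6].

set dose = 5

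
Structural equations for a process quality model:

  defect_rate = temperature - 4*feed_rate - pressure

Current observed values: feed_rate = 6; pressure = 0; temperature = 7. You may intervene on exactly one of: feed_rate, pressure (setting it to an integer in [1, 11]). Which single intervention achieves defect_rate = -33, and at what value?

set feed_rate = 10

Intervening on feed_rate: with other inputs at their observed values, defect_rate = -4*feed_rate + 7. Solving for -33 gives feed_rate = 10, within [1, 11].
Intervening on pressure: defect_rate = -pressure - 17. Reaching -33 requires pressure = 16, outside [1, 11].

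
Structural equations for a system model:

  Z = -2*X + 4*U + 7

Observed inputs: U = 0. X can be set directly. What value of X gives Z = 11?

X = -2

Substituting into the Z equation gives Z = -2*X + 7.
Solve -2*X + 7 = 11: X = (11 - 7) / -2 = -2.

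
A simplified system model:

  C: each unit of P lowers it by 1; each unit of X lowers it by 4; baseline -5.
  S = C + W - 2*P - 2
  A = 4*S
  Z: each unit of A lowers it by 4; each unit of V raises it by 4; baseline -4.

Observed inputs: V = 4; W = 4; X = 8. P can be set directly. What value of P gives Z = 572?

P = 0

Substituting into the C equation gives C = -P - 37.
Substituting into the S equation gives S = -3*P - 35.
So A = -12*P - 140.
Substituting into the Z equation gives Z = 48*P + 572.
Solve 48*P + 572 = 572: P = (572 - 572) / 48 = 0.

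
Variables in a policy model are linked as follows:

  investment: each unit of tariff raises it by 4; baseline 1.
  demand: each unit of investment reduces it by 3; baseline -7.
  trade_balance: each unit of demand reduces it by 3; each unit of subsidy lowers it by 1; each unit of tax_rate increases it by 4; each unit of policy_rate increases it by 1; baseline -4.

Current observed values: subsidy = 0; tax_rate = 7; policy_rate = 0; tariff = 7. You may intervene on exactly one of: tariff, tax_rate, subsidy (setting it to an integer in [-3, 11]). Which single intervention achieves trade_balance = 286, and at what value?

Intervening on tariff: trade_balance = 36*tariff + 54. Reaching 286 requires tariff = 58/9, not an integer.
Intervening on tax_rate: with other inputs at their observed values, trade_balance = 4*tax_rate + 278. Solving for 286 gives tax_rate = 2, within [-3, 11].
Intervening on subsidy: trade_balance = -subsidy + 306. Reaching 286 requires subsidy = 20, outside [-3, 11].

set tax_rate = 2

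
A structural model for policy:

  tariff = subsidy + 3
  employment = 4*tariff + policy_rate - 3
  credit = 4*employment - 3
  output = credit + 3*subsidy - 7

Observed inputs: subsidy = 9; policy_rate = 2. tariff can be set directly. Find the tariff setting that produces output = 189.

Intervening on tariff fixes its value directly, overriding its dependence on subsidy.
Substituting into the employment equation gives employment = 4*tariff - 1.
Substituting into the credit equation gives credit = 16*tariff - 7.
This gives output = 16*tariff + 13.
Solve 16*tariff + 13 = 189: tariff = (189 - 13) / 16 = 11.

tariff = 11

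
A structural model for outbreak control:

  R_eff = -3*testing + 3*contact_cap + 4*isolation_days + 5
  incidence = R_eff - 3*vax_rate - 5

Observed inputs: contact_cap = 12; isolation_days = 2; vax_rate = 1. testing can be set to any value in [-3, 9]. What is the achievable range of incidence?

Substituting into the R_eff equation gives R_eff = -3*testing + 49.
So incidence = -3*testing + 41.
Linear in testing, so extremes are at the endpoints: testing = -3 gives incidence = 50; testing = 9 gives incidence = 14.

14 to 50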